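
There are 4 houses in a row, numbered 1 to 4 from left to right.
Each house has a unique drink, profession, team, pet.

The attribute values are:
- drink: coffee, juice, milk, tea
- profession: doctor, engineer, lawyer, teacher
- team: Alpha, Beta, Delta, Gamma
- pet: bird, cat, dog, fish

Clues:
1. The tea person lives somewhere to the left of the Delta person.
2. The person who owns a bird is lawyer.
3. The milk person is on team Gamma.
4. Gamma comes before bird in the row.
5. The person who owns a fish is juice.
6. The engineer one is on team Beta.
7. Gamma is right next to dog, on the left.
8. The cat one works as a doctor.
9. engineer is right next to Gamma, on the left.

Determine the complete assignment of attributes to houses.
Solution:

House | Drink | Profession | Team | Pet
---------------------------------------
  1   | juice | engineer | Beta | fish
  2   | milk | doctor | Gamma | cat
  3   | tea | teacher | Alpha | dog
  4   | coffee | lawyer | Delta | bird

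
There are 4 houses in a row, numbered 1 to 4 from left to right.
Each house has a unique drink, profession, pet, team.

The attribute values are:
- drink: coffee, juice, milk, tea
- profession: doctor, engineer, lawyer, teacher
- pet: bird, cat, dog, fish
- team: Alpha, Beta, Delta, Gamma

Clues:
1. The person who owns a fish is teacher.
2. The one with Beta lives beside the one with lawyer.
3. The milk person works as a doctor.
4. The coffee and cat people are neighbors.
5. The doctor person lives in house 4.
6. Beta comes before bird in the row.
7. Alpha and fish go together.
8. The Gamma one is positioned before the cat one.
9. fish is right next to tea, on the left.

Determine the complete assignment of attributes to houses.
Solution:

House | Drink | Profession | Pet | Team
---------------------------------------
  1   | juice | teacher | fish | Alpha
  2   | tea | engineer | dog | Beta
  3   | coffee | lawyer | bird | Gamma
  4   | milk | doctor | cat | Delta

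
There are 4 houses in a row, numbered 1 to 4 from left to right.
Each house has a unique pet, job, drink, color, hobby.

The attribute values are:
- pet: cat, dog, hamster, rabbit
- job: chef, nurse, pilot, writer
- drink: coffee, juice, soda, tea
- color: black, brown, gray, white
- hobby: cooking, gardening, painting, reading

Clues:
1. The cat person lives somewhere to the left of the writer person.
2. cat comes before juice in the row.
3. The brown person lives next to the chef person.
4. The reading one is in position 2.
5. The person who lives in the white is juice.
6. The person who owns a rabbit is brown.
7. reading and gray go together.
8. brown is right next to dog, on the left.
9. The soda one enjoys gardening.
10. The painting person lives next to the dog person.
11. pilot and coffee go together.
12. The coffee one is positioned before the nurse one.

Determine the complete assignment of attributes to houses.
Solution:

House | Pet | Job | Drink | Color | Hobby
-----------------------------------------
  1   | rabbit | pilot | coffee | brown | painting
  2   | dog | chef | tea | gray | reading
  3   | cat | nurse | soda | black | gardening
  4   | hamster | writer | juice | white | cooking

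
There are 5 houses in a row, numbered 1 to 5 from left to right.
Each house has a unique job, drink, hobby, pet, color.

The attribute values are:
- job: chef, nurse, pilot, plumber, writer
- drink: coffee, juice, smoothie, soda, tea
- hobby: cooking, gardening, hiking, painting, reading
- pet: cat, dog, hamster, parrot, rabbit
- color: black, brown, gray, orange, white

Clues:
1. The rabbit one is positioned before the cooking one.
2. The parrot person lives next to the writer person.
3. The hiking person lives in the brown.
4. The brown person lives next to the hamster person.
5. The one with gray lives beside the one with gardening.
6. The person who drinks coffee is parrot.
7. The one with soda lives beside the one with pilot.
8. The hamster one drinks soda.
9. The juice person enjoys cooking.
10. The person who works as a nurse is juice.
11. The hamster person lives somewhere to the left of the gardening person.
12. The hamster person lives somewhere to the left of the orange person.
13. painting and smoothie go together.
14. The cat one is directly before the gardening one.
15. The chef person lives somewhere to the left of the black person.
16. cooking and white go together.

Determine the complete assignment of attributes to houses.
Solution:

House | Job | Drink | Hobby | Pet | Color
-----------------------------------------
  1   | chef | coffee | hiking | parrot | brown
  2   | writer | soda | reading | hamster | black
  3   | pilot | smoothie | painting | cat | gray
  4   | plumber | tea | gardening | rabbit | orange
  5   | nurse | juice | cooking | dog | white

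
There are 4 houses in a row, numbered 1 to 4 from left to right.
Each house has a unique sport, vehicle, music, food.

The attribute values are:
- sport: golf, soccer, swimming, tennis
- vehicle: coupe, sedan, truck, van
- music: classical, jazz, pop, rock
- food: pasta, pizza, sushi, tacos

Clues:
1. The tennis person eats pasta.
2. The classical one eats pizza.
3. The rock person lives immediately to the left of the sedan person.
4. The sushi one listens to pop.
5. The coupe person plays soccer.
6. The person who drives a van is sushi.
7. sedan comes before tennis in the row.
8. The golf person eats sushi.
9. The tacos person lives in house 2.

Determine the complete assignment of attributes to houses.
Solution:

House | Sport | Vehicle | Music | Food
--------------------------------------
  1   | golf | van | pop | sushi
  2   | soccer | coupe | rock | tacos
  3   | swimming | sedan | classical | pizza
  4   | tennis | truck | jazz | pasta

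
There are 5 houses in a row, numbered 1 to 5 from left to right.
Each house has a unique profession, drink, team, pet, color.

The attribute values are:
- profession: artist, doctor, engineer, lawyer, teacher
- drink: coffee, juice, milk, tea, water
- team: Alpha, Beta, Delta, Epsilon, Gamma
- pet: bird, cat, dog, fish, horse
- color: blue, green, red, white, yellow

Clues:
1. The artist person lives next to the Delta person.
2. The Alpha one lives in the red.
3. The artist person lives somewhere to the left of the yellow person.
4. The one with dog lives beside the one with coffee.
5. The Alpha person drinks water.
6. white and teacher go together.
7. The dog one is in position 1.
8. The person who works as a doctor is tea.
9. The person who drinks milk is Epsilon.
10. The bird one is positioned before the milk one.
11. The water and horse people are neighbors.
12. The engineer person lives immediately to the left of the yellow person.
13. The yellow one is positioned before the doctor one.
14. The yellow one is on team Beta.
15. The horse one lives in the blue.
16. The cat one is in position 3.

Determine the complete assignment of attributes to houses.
Solution:

House | Profession | Drink | Team | Pet | Color
-----------------------------------------------
  1   | artist | water | Alpha | dog | red
  2   | engineer | coffee | Delta | horse | blue
  3   | lawyer | juice | Beta | cat | yellow
  4   | doctor | tea | Gamma | bird | green
  5   | teacher | milk | Epsilon | fish | white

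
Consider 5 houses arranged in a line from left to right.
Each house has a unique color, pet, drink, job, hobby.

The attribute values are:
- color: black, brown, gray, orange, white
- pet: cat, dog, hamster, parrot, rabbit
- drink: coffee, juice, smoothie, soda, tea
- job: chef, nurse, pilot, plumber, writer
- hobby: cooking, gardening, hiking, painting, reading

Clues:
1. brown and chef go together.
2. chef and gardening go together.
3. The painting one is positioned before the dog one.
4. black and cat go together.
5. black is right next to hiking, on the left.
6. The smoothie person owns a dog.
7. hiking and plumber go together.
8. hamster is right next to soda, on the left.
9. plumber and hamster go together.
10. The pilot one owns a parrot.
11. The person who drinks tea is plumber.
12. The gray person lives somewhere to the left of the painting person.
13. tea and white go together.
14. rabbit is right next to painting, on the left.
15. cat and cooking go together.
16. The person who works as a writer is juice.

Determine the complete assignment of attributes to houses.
Solution:

House | Color | Pet | Drink | Job | Hobby
-----------------------------------------
  1   | black | cat | juice | writer | cooking
  2   | white | hamster | tea | plumber | hiking
  3   | gray | rabbit | soda | nurse | reading
  4   | orange | parrot | coffee | pilot | painting
  5   | brown | dog | smoothie | chef | gardening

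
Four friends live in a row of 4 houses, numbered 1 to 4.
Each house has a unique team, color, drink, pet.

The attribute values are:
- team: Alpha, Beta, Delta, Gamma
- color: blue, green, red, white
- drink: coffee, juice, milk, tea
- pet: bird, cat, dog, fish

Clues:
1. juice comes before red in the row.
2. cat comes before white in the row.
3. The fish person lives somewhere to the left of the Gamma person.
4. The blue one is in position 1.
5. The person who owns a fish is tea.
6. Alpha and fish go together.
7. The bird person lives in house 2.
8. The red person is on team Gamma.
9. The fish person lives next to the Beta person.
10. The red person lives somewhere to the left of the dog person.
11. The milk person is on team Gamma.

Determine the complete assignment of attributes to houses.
Solution:

House | Team | Color | Drink | Pet
----------------------------------
  1   | Alpha | blue | tea | fish
  2   | Beta | green | juice | bird
  3   | Gamma | red | milk | cat
  4   | Delta | white | coffee | dog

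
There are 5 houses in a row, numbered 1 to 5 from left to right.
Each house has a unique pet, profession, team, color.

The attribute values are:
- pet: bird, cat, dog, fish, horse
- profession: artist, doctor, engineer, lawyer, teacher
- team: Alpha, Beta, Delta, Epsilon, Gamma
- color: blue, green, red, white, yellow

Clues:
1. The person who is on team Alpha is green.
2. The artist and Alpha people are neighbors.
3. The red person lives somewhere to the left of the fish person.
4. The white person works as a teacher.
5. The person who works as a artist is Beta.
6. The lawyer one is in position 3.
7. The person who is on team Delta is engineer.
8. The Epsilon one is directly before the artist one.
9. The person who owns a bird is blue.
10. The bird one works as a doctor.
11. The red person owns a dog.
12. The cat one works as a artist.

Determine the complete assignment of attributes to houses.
Solution:

House | Pet | Profession | Team | Color
---------------------------------------
  1   | bird | doctor | Epsilon | blue
  2   | cat | artist | Beta | yellow
  3   | horse | lawyer | Alpha | green
  4   | dog | engineer | Delta | red
  5   | fish | teacher | Gamma | white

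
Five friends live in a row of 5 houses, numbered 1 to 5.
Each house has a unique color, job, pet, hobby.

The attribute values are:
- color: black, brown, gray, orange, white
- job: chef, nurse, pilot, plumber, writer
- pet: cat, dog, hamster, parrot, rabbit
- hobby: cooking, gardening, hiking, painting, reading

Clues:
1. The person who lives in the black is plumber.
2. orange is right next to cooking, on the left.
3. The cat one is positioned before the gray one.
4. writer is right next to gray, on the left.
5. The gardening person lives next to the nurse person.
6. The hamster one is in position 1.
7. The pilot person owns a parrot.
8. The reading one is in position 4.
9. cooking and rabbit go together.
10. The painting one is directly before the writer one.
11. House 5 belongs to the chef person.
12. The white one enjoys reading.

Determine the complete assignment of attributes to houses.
Solution:

House | Color | Job | Pet | Hobby
---------------------------------
  1   | black | plumber | hamster | painting
  2   | orange | writer | cat | gardening
  3   | gray | nurse | rabbit | cooking
  4   | white | pilot | parrot | reading
  5   | brown | chef | dog | hiking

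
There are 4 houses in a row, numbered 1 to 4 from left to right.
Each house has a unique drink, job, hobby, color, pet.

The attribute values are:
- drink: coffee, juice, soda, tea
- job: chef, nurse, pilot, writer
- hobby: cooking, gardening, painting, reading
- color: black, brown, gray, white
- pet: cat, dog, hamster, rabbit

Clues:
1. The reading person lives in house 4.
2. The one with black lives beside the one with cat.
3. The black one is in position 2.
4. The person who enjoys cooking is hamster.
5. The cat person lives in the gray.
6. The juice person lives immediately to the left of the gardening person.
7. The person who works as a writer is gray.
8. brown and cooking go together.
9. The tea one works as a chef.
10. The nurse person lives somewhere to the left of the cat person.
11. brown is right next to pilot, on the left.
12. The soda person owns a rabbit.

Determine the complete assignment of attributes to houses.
Solution:

House | Drink | Job | Hobby | Color | Pet
-----------------------------------------
  1   | juice | nurse | cooking | brown | hamster
  2   | soda | pilot | gardening | black | rabbit
  3   | coffee | writer | painting | gray | cat
  4   | tea | chef | reading | white | dog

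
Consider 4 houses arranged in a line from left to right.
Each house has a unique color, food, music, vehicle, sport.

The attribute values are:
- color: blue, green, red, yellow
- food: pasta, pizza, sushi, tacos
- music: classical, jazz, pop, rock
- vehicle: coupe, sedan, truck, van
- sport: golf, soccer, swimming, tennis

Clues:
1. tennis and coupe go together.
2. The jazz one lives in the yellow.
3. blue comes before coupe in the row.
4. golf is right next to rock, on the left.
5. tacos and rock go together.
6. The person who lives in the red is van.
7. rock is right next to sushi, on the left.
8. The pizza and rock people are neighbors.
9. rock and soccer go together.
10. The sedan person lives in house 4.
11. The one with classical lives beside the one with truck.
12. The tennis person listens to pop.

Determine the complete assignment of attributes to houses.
Solution:

House | Color | Food | Music | Vehicle | Sport
----------------------------------------------
  1   | red | pizza | classical | van | golf
  2   | blue | tacos | rock | truck | soccer
  3   | green | sushi | pop | coupe | tennis
  4   | yellow | pasta | jazz | sedan | swimming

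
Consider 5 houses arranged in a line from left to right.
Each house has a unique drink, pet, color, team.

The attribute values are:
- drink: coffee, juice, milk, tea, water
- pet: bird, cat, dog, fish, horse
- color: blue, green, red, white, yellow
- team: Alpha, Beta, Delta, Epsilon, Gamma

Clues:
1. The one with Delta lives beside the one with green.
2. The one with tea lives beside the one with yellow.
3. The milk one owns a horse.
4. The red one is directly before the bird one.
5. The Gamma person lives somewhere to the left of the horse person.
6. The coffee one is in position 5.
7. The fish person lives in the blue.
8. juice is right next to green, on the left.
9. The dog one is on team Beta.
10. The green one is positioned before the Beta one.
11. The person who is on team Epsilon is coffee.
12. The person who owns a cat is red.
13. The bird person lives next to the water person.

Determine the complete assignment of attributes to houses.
Solution:

House | Drink | Pet | Color | Team
----------------------------------
  1   | juice | cat | red | Delta
  2   | tea | bird | green | Gamma
  3   | water | dog | yellow | Beta
  4   | milk | horse | white | Alpha
  5   | coffee | fish | blue | Epsilon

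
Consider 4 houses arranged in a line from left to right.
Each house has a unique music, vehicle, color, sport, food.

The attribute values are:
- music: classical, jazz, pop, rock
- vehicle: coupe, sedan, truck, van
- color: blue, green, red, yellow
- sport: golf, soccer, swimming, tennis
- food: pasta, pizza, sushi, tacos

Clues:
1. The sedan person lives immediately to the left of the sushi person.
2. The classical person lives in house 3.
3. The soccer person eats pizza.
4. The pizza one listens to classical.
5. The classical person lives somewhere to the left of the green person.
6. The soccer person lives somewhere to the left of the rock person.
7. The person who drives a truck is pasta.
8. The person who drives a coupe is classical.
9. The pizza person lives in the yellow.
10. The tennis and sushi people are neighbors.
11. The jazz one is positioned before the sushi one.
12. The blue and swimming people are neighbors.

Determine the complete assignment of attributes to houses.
Solution:

House | Music | Vehicle | Color | Sport | Food
----------------------------------------------
  1   | jazz | sedan | blue | tennis | tacos
  2   | pop | van | red | swimming | sushi
  3   | classical | coupe | yellow | soccer | pizza
  4   | rock | truck | green | golf | pasta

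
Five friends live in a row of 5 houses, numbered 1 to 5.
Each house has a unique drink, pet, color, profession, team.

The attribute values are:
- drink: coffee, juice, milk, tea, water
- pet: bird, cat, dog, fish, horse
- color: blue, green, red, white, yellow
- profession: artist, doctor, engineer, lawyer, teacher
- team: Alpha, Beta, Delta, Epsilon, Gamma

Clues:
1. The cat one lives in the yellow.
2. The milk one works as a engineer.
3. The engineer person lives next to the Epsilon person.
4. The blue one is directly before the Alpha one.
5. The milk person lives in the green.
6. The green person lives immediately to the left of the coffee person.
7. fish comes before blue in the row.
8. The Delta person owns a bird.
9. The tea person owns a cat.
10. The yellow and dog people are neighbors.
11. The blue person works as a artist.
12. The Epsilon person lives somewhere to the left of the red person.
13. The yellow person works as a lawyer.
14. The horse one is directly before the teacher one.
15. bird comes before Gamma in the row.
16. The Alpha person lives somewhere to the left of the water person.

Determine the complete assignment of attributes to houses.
Solution:

House | Drink | Pet | Color | Profession | Team
-----------------------------------------------
  1   | milk | horse | green | engineer | Beta
  2   | coffee | fish | white | teacher | Epsilon
  3   | juice | bird | blue | artist | Delta
  4   | tea | cat | yellow | lawyer | Alpha
  5   | water | dog | red | doctor | Gamma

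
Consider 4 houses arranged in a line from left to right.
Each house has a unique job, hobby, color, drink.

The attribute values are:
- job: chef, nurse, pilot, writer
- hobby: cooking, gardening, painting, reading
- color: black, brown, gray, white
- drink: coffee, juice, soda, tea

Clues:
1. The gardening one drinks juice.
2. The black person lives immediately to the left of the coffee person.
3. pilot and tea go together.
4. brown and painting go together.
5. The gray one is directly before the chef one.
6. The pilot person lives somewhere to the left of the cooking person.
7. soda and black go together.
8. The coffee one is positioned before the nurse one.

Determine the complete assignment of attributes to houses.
Solution:

House | Job | Hobby | Color | Drink
-----------------------------------
  1   | pilot | reading | gray | tea
  2   | chef | cooking | black | soda
  3   | writer | painting | brown | coffee
  4   | nurse | gardening | white | juice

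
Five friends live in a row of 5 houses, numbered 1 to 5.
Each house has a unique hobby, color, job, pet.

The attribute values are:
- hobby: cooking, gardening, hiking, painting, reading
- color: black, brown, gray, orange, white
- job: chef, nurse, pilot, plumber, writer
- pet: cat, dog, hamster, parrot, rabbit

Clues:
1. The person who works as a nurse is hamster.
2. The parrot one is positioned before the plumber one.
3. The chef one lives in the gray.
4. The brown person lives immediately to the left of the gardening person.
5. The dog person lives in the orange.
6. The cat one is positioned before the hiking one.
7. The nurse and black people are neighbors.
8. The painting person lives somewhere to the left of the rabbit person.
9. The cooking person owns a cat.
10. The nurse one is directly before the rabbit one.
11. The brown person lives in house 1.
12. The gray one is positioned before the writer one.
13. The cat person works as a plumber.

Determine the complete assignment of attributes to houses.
Solution:

House | Hobby | Color | Job | Pet
---------------------------------
  1   | painting | brown | nurse | hamster
  2   | gardening | black | pilot | rabbit
  3   | reading | gray | chef | parrot
  4   | cooking | white | plumber | cat
  5   | hiking | orange | writer | dog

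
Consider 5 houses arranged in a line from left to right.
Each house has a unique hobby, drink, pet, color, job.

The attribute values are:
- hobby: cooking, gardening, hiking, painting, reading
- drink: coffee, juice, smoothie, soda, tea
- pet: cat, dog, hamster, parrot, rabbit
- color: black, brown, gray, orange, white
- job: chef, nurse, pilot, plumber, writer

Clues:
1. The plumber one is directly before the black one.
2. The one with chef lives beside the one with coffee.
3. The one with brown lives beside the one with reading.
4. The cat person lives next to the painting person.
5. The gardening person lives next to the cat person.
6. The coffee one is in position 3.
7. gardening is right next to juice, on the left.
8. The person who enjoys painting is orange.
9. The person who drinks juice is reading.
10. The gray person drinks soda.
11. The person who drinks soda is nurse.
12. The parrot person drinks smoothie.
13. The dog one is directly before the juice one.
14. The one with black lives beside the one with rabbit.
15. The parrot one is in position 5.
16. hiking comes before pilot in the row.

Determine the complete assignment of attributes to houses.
Solution:

House | Hobby | Drink | Pet | Color | Job
-----------------------------------------
  1   | gardening | tea | dog | brown | plumber
  2   | reading | juice | cat | black | chef
  3   | painting | coffee | rabbit | orange | writer
  4   | hiking | soda | hamster | gray | nurse
  5   | cooking | smoothie | parrot | white | pilot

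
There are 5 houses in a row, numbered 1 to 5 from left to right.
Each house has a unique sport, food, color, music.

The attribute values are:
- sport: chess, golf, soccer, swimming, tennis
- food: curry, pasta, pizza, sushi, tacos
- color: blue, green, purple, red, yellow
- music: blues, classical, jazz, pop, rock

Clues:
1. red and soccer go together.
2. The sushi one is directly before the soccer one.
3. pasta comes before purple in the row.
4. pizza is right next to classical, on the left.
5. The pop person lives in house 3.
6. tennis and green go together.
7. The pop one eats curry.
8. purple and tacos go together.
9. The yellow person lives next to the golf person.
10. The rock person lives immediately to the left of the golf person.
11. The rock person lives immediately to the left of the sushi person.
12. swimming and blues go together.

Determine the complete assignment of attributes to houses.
Solution:

House | Sport | Food | Color | Music
------------------------------------
  1   | chess | pizza | yellow | rock
  2   | golf | sushi | blue | classical
  3   | soccer | curry | red | pop
  4   | tennis | pasta | green | jazz
  5   | swimming | tacos | purple | blues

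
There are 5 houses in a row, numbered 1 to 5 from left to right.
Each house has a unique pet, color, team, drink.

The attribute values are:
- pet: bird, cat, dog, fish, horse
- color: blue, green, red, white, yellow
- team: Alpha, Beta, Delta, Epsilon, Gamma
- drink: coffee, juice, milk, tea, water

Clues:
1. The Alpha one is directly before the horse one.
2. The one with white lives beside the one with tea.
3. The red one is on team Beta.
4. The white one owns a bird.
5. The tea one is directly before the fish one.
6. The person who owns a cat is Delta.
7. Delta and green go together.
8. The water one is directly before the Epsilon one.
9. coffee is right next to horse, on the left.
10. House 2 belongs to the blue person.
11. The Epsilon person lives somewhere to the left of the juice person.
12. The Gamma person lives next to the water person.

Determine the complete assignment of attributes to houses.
Solution:

House | Pet | Color | Team | Drink
----------------------------------
  1   | bird | white | Alpha | coffee
  2   | horse | blue | Gamma | tea
  3   | fish | red | Beta | water
  4   | dog | yellow | Epsilon | milk
  5   | cat | green | Delta | juice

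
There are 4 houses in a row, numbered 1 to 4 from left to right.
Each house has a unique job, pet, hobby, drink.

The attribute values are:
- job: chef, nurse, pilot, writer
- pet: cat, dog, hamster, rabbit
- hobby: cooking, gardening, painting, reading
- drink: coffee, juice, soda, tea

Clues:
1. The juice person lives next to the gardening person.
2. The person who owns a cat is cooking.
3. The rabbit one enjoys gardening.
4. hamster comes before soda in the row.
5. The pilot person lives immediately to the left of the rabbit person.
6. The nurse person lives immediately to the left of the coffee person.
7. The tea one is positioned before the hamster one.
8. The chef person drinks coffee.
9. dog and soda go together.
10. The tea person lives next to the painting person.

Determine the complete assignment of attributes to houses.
Solution:

House | Job | Pet | Hobby | Drink
---------------------------------
  1   | pilot | cat | cooking | juice
  2   | nurse | rabbit | gardening | tea
  3   | chef | hamster | painting | coffee
  4   | writer | dog | reading | soda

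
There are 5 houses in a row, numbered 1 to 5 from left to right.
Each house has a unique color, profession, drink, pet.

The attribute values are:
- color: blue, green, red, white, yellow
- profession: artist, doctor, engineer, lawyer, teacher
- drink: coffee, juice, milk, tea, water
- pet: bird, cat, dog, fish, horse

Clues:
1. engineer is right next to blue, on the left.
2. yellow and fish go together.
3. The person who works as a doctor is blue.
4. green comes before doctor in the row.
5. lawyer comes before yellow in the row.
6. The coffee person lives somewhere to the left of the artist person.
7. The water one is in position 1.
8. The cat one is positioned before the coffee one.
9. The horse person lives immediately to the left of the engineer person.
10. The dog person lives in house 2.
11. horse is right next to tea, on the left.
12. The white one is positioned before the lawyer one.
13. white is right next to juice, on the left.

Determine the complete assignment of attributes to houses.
Solution:

House | Color | Profession | Drink | Pet
----------------------------------------
  1   | green | teacher | water | horse
  2   | white | engineer | tea | dog
  3   | blue | doctor | juice | cat
  4   | red | lawyer | coffee | bird
  5   | yellow | artist | milk | fish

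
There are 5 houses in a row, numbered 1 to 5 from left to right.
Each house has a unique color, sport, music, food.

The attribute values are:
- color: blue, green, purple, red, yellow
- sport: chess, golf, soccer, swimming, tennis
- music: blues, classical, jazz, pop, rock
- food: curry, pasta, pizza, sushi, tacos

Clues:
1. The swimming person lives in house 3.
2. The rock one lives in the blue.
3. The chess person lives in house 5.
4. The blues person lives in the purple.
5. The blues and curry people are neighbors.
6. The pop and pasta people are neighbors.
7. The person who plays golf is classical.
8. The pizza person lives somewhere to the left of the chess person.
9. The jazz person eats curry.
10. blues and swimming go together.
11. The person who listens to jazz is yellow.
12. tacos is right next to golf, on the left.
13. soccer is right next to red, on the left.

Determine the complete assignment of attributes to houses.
Solution:

House | Color | Sport | Music | Food
------------------------------------
  1   | green | soccer | pop | tacos
  2   | red | golf | classical | pasta
  3   | purple | swimming | blues | pizza
  4   | yellow | tennis | jazz | curry
  5   | blue | chess | rock | sushi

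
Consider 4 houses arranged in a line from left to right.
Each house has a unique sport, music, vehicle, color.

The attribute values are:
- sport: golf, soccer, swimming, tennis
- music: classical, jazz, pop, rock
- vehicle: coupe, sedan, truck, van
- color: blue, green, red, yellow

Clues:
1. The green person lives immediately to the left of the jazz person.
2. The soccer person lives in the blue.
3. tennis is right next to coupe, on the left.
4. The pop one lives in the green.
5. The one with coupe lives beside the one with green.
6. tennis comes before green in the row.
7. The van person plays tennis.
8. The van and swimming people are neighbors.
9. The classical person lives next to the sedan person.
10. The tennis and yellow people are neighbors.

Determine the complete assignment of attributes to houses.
Solution:

House | Sport | Music | Vehicle | Color
---------------------------------------
  1   | tennis | rock | van | red
  2   | swimming | classical | coupe | yellow
  3   | golf | pop | sedan | green
  4   | soccer | jazz | truck | blue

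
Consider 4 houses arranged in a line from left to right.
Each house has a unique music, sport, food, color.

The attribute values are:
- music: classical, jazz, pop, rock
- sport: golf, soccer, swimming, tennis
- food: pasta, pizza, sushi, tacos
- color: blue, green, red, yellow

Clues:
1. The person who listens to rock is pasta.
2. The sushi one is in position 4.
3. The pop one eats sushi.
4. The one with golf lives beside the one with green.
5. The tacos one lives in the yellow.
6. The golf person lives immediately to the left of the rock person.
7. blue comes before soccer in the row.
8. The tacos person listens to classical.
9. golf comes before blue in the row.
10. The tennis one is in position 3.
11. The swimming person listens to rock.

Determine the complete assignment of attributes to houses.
Solution:

House | Music | Sport | Food | Color
------------------------------------
  1   | classical | golf | tacos | yellow
  2   | rock | swimming | pasta | green
  3   | jazz | tennis | pizza | blue
  4   | pop | soccer | sushi | red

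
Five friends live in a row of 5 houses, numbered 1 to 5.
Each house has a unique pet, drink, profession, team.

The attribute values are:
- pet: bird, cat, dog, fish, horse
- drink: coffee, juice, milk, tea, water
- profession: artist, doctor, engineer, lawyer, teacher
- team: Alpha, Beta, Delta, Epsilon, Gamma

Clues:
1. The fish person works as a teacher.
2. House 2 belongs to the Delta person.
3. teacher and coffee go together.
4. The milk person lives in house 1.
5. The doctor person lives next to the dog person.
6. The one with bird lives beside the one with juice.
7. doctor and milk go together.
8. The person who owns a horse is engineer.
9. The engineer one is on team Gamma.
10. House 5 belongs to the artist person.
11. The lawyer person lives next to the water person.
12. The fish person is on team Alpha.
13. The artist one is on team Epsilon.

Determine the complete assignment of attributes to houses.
Solution:

House | Pet | Drink | Profession | Team
---------------------------------------
  1   | bird | milk | doctor | Beta
  2   | dog | juice | lawyer | Delta
  3   | horse | water | engineer | Gamma
  4   | fish | coffee | teacher | Alpha
  5   | cat | tea | artist | Epsilon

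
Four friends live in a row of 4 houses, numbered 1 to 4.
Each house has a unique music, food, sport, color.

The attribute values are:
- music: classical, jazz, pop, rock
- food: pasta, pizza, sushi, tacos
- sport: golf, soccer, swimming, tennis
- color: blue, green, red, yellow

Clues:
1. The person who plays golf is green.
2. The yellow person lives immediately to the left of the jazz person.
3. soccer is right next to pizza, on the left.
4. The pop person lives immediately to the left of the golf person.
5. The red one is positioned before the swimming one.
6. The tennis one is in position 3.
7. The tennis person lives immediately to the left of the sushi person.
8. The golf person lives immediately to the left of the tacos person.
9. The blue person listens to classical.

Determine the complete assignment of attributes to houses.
Solution:

House | Music | Food | Sport | Color
------------------------------------
  1   | pop | pasta | soccer | yellow
  2   | jazz | pizza | golf | green
  3   | rock | tacos | tennis | red
  4   | classical | sushi | swimming | blue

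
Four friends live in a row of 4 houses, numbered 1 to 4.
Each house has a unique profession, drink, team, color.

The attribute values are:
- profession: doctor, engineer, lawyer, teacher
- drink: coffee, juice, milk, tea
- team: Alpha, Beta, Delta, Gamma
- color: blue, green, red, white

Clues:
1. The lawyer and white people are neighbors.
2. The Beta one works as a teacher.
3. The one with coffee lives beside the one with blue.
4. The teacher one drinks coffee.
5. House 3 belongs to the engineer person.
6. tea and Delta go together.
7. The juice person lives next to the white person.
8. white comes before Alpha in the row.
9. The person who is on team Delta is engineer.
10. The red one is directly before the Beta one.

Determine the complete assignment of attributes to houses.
Solution:

House | Profession | Drink | Team | Color
-----------------------------------------
  1   | lawyer | juice | Gamma | red
  2   | teacher | coffee | Beta | white
  3   | engineer | tea | Delta | blue
  4   | doctor | milk | Alpha | green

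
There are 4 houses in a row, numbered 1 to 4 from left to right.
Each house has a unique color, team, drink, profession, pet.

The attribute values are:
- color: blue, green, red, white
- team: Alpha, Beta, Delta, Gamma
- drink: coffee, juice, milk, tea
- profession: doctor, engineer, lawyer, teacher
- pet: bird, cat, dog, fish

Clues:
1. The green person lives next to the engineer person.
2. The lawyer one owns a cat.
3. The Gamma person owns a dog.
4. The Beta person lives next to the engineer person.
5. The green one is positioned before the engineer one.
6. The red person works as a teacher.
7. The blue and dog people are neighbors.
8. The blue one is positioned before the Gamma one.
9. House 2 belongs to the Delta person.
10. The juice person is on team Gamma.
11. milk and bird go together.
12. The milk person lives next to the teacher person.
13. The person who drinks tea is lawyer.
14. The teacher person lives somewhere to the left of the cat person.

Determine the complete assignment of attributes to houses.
Solution:

House | Color | Team | Drink | Profession | Pet
-----------------------------------------------
  1   | green | Beta | coffee | doctor | fish
  2   | blue | Delta | milk | engineer | bird
  3   | red | Gamma | juice | teacher | dog
  4   | white | Alpha | tea | lawyer | cat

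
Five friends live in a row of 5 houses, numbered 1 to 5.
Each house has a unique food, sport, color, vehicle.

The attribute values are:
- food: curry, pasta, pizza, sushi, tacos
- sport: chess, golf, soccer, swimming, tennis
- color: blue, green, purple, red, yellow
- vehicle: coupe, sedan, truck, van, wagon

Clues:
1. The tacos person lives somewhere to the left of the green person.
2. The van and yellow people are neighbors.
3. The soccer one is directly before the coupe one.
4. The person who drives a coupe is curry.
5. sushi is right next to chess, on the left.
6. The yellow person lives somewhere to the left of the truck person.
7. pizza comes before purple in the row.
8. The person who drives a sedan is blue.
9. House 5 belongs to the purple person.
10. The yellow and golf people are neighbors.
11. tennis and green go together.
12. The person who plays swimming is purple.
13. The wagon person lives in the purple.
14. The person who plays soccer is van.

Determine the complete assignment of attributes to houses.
Solution:

House | Food | Sport | Color | Vehicle
--------------------------------------
  1   | sushi | soccer | red | van
  2   | curry | chess | yellow | coupe
  3   | tacos | golf | blue | sedan
  4   | pizza | tennis | green | truck
  5   | pasta | swimming | purple | wagon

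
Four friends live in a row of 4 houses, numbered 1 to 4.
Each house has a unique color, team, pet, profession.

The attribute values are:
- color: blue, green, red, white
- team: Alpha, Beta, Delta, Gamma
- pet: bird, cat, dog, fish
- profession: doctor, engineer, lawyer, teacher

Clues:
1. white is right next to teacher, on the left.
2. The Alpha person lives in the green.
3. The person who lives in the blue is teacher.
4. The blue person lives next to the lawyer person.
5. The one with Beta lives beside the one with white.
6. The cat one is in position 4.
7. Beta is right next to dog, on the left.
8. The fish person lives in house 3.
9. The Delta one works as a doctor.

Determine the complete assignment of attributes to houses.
Solution:

House | Color | Team | Pet | Profession
---------------------------------------
  1   | red | Beta | bird | engineer
  2   | white | Delta | dog | doctor
  3   | blue | Gamma | fish | teacher
  4   | green | Alpha | cat | lawyer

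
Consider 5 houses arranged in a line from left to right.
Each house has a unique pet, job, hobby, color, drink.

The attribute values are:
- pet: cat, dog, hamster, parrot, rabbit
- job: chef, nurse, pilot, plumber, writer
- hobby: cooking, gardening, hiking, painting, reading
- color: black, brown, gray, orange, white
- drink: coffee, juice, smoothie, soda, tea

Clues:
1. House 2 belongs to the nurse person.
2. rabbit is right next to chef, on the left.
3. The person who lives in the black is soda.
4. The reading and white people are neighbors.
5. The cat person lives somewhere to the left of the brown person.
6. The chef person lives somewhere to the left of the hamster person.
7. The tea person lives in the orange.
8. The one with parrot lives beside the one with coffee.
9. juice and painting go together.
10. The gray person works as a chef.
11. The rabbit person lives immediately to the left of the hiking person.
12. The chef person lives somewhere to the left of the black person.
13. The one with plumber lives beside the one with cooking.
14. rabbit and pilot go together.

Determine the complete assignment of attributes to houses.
Solution:

House | Pet | Job | Hobby | Color | Drink
-----------------------------------------
  1   | parrot | plumber | reading | orange | tea
  2   | cat | nurse | cooking | white | coffee
  3   | rabbit | pilot | painting | brown | juice
  4   | dog | chef | hiking | gray | smoothie
  5   | hamster | writer | gardening | black | soda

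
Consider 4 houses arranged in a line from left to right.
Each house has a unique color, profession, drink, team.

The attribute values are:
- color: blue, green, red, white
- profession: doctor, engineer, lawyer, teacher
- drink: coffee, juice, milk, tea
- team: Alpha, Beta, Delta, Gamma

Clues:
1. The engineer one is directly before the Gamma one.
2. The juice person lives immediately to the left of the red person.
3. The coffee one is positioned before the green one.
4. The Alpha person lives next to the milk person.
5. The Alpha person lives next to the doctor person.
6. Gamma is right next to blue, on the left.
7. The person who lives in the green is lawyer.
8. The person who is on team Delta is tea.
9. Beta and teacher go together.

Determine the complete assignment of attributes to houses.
Solution:

House | Color | Profession | Drink | Team
-----------------------------------------
  1   | white | engineer | juice | Alpha
  2   | red | doctor | milk | Gamma
  3   | blue | teacher | coffee | Beta
  4   | green | lawyer | tea | Delta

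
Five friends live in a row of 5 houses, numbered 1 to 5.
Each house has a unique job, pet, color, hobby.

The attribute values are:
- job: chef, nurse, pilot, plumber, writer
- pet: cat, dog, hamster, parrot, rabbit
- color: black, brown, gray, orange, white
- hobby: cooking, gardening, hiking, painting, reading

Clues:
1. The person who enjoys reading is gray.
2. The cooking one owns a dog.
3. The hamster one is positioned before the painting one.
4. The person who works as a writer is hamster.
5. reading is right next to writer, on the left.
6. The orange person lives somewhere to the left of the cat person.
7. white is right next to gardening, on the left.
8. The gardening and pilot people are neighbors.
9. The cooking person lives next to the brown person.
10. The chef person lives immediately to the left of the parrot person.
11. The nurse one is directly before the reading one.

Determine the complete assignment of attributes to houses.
Solution:

House | Job | Pet | Color | Hobby
---------------------------------
  1   | chef | dog | white | cooking
  2   | nurse | parrot | brown | gardening
  3   | pilot | rabbit | gray | reading
  4   | writer | hamster | orange | hiking
  5   | plumber | cat | black | painting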